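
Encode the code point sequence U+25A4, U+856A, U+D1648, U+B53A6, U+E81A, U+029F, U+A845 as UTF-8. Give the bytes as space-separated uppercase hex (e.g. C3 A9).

U+25A4: 3-byte form → E2 96 A4.
U+856A: 3-byte form → E8 95 AA.
U+D1648: 4-byte form → F3 91 99 88.
U+B53A6: 4-byte form → F2 B5 8E A6.
U+E81A: 3-byte form → EE A0 9A.
U+029F: 2-byte form → CA 9F.
U+A845: 3-byte form → EA A1 85.
Concatenated (22 bytes): E2 96 A4 E8 95 AA F3 91 99 88 F2 B5 8E A6 EE A0 9A CA 9F EA A1 85.

E2 96 A4 E8 95 AA F3 91 99 88 F2 B5 8E A6 EE A0 9A CA 9F EA A1 85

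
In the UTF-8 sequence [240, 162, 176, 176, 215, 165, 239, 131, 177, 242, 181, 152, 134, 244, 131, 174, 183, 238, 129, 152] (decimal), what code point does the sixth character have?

Offset 0: leading byte 0xF0 = 11110000 → 4-byte char #1 = F0 A2 B0 B0.
Offset 4: leading byte 0xD7 = 11010111 → 2-byte char #2 = D7 A5.
Offset 6: leading byte 0xEF = 11101111 → 3-byte char #3 = EF 83 B1.
Offset 9: leading byte 0xF2 = 11110010 → 4-byte char #4 = F2 B5 98 86.
Offset 13: leading byte 0xF4 = 11110100 → 4-byte char #5 = F4 83 AE B7.
Offset 17: leading byte 0xEE = 11101110 → 3-byte char #6 = EE 81 98.
Leading byte 0xEE = 11101110 matches 1110xxxx → 3-byte sequence.
Byte 1: 0xEE = 11101110, payload 1110 (4 bits).
Byte 2: 0x81 = 10000001 (10xxxxxx ✓), payload 000001.
Byte 3: 0x98 = 10011000 (10xxxxxx ✓), payload 011000.
Concatenate: 1110000001011000 = 0xE058 (16 bits → U+E058).

U+E058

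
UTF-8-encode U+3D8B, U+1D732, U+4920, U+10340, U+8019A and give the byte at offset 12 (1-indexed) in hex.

0x90

1-indexed offset 12 is 0-indexed offset 11.
U+3D8B → 3-byte form E3 B6 8B at offsets 0–2.
U+1D732 → 4-byte form F0 9D 9C B2 at offsets 3–6.
U+4920 → 3-byte form E4 A4 A0 at offsets 7–9.
U+10340 → 4-byte form F0 90 8D 80 at offsets 10–13.
Offset 11 falls in char 4's range; it's byte 2 of F0 90 8D 80 = 0x90.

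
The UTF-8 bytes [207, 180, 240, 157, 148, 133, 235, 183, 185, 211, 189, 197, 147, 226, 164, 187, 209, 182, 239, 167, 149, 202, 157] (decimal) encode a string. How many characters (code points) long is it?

9

Byte at offset 0: 0xCF = 11001111 → 2-byte char (#1). Advance 2.
Byte at offset 2: 0xF0 = 11110000 → 4-byte char (#2). Advance 4.
Byte at offset 6: 0xEB = 11101011 → 3-byte char (#3). Advance 3.
Byte at offset 9: 0xD3 = 11010011 → 2-byte char (#4). Advance 2.
Byte at offset 11: 0xC5 = 11000101 → 2-byte char (#5). Advance 2.
Byte at offset 13: 0xE2 = 11100010 → 3-byte char (#6). Advance 3.
Byte at offset 16: 0xD1 = 11010001 → 2-byte char (#7). Advance 2.
Byte at offset 18: 0xEF = 11101111 → 3-byte char (#8). Advance 3.
Byte at offset 21: 0xCA = 11001010 → 2-byte char (#9). Advance 2.
Reached end at offset 23 after 9 code points.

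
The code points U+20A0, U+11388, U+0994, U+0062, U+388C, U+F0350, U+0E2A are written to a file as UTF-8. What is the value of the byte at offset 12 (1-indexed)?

1-indexed offset 12 is 0-indexed offset 11.
U+20A0 → 3-byte form E2 82 A0 at offsets 0–2.
U+11388 → 4-byte form F0 91 8E 88 at offsets 3–6.
U+0994 → 3-byte form E0 A6 94 at offsets 7–9.
U+0062 → 1-byte form 62 at offsets 10–10.
U+388C → 3-byte form E3 A2 8C at offsets 11–13.
Offset 11 falls in char 5's range; it's byte 1 of E3 A2 8C = 0xE3.

0xE3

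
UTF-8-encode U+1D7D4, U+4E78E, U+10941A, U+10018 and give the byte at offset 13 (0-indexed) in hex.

0x90

U+1D7D4 → 4-byte form F0 9D 9F 94 at offsets 0–3.
U+4E78E → 4-byte form F1 8E 9E 8E at offsets 4–7.
U+10941A → 4-byte form F4 89 90 9A at offsets 8–11.
U+10018 → 4-byte form F0 90 80 98 at offsets 12–15.
Offset 13 falls in char 4's range; it's byte 2 of F0 90 80 98 = 0x90.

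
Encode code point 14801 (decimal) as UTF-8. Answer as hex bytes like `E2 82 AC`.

U+39D1 = 0x39D1 = 14801 decimal. In range U+0800–U+FFFF → 3-byte form: 1110xxxx 10xxxxxx 10xxxxxx.
Binary (16 bits): 0011100111010001.
Split 4+6+6: 0011 | 100111 | 010001.
Byte 1: 11100011 = 0xE3.
Byte 2: 10100111 = 0xA7.
Byte 3: 10010001 = 0x91.

E3 A7 91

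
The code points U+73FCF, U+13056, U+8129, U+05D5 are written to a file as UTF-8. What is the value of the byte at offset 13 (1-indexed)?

0x95

1-indexed offset 13 is 0-indexed offset 12.
U+73FCF → 4-byte form F1 B3 BF 8F at offsets 0–3.
U+13056 → 4-byte form F0 93 81 96 at offsets 4–7.
U+8129 → 3-byte form E8 84 A9 at offsets 8–10.
U+05D5 → 2-byte form D7 95 at offsets 11–12.
Offset 12 falls in char 4's range; it's byte 2 of D7 95 = 0x95.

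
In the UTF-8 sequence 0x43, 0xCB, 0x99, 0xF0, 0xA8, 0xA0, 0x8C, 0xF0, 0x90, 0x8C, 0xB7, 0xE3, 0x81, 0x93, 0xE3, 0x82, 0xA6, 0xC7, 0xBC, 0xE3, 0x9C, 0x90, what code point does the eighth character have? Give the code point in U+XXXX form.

Offset 0: leading byte 0x43 = 01000011 → 1-byte char #1 = 43.
Offset 1: leading byte 0xCB = 11001011 → 2-byte char #2 = CB 99.
Offset 3: leading byte 0xF0 = 11110000 → 4-byte char #3 = F0 A8 A0 8C.
Offset 7: leading byte 0xF0 = 11110000 → 4-byte char #4 = F0 90 8C B7.
Offset 11: leading byte 0xE3 = 11100011 → 3-byte char #5 = E3 81 93.
Offset 14: leading byte 0xE3 = 11100011 → 3-byte char #6 = E3 82 A6.
Offset 17: leading byte 0xC7 = 11000111 → 2-byte char #7 = C7 BC.
Offset 19: leading byte 0xE3 = 11100011 → 3-byte char #8 = E3 9C 90.
Leading byte 0xE3 = 11100011 matches 1110xxxx → 3-byte sequence.
Byte 1: 0xE3 = 11100011, payload 0011 (4 bits).
Byte 2: 0x9C = 10011100 (10xxxxxx ✓), payload 011100.
Byte 3: 0x90 = 10010000 (10xxxxxx ✓), payload 010000.
Concatenate: 0011011100010000 = 0x3710 (16 bits → U+3710).

U+3710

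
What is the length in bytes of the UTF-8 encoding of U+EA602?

U+EA602 = 0xEA602. UTF-8 uses 1 byte below 0x80, 2 below 0x800, 3 below 0x10000, 4 up to 0x10FFFF. 0xEA602 is in U+10000–U+10FFFF → 4 bytes.

4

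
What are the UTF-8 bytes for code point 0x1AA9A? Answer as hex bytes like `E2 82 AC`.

F0 9A AA 9A

U+1AA9A = 0x1AA9A = 109210 decimal. In range U+10000–U+10FFFF → 4-byte form: 11110xxx 10xxxxxx 10xxxxxx 10xxxxxx.
Binary (21 bits): 000011010101010011010.
Split 3+6+6+6: 000 | 011010 | 101010 | 011010.
Byte 1: 11110000 = 0xF0.
Byte 2: 10011010 = 0x9A.
Byte 3: 10101010 = 0xAA.
Byte 4: 10011010 = 0x9A.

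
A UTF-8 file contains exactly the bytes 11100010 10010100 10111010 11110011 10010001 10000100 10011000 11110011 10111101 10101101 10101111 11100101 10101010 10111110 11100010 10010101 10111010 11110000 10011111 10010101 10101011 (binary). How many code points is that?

Byte at offset 0: 0xE2 = 11100010 → 3-byte char (#1). Advance 3.
Byte at offset 3: 0xF3 = 11110011 → 4-byte char (#2). Advance 4.
Byte at offset 7: 0xF3 = 11110011 → 4-byte char (#3). Advance 4.
Byte at offset 11: 0xE5 = 11100101 → 3-byte char (#4). Advance 3.
Byte at offset 14: 0xE2 = 11100010 → 3-byte char (#5). Advance 3.
Byte at offset 17: 0xF0 = 11110000 → 4-byte char (#6). Advance 4.
Reached end at offset 21 after 6 code points.

6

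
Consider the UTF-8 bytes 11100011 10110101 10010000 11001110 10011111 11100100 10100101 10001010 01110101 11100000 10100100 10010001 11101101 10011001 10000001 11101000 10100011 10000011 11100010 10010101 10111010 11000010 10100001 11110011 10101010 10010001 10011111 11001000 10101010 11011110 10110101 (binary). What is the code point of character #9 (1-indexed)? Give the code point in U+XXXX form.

U+00A1

Offset 0: leading byte 0xE3 = 11100011 → 3-byte char #1 = E3 B5 90.
Offset 3: leading byte 0xCE = 11001110 → 2-byte char #2 = CE 9F.
Offset 5: leading byte 0xE4 = 11100100 → 3-byte char #3 = E4 A5 8A.
Offset 8: leading byte 0x75 = 01110101 → 1-byte char #4 = 75.
Offset 9: leading byte 0xE0 = 11100000 → 3-byte char #5 = E0 A4 91.
Offset 12: leading byte 0xED = 11101101 → 3-byte char #6 = ED 99 81.
Offset 15: leading byte 0xE8 = 11101000 → 3-byte char #7 = E8 A3 83.
Offset 18: leading byte 0xE2 = 11100010 → 3-byte char #8 = E2 95 BA.
Offset 21: leading byte 0xC2 = 11000010 → 2-byte char #9 = C2 A1.
Leading byte 0xC2 = 11000010 matches 110xxxxx → 2-byte sequence.
Byte 1: 0xC2 = 11000010, payload 00010 (5 bits).
Byte 2: 0xA1 = 10100001 (10xxxxxx ✓), payload 100001.
Concatenate: 00010100001 = 0xA1 (11 bits → U+00A1).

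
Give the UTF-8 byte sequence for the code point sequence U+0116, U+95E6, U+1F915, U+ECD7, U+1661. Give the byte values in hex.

U+0116: 2-byte form → C4 96.
U+95E6: 3-byte form → E9 97 A6.
U+1F915: 4-byte form → F0 9F A4 95.
U+ECD7: 3-byte form → EE B3 97.
U+1661: 3-byte form → E1 99 A1.
Concatenated (15 bytes): C4 96 E9 97 A6 F0 9F A4 95 EE B3 97 E1 99 A1.

C4 96 E9 97 A6 F0 9F A4 95 EE B3 97 E1 99 A1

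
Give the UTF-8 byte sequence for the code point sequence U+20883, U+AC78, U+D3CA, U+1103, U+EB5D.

U+20883: 4-byte form → F0 A0 A2 83.
U+AC78: 3-byte form → EA B1 B8.
U+D3CA: 3-byte form → ED 8F 8A.
U+1103: 3-byte form → E1 84 83.
U+EB5D: 3-byte form → EE AD 9D.
Concatenated (16 bytes): F0 A0 A2 83 EA B1 B8 ED 8F 8A E1 84 83 EE AD 9D.

F0 A0 A2 83 EA B1 B8 ED 8F 8A E1 84 83 EE AD 9D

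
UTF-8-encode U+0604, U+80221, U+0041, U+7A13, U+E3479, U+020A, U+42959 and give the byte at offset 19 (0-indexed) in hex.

U+0604 → 2-byte form D8 84 at offsets 0–1.
U+80221 → 4-byte form F2 80 88 A1 at offsets 2–5.
U+0041 → 1-byte form 41 at offsets 6–6.
U+7A13 → 3-byte form E7 A8 93 at offsets 7–9.
U+E3479 → 4-byte form F3 A3 91 B9 at offsets 10–13.
U+020A → 2-byte form C8 8A at offsets 14–15.
U+42959 → 4-byte form F1 82 A5 99 at offsets 16–19.
Offset 19 falls in char 7's range; it's byte 4 of F1 82 A5 99 = 0x99.

0x99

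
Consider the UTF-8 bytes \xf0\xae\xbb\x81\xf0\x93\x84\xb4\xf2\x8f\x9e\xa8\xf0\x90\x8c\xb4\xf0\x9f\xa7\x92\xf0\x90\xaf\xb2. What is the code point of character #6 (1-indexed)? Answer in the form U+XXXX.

U+10BF2

Offset 0: leading byte 0xF0 = 11110000 → 4-byte char #1 = F0 AE BB 81.
Offset 4: leading byte 0xF0 = 11110000 → 4-byte char #2 = F0 93 84 B4.
Offset 8: leading byte 0xF2 = 11110010 → 4-byte char #3 = F2 8F 9E A8.
Offset 12: leading byte 0xF0 = 11110000 → 4-byte char #4 = F0 90 8C B4.
Offset 16: leading byte 0xF0 = 11110000 → 4-byte char #5 = F0 9F A7 92.
Offset 20: leading byte 0xF0 = 11110000 → 4-byte char #6 = F0 90 AF B2.
Leading byte 0xF0 = 11110000 matches 11110xxx → 4-byte sequence.
Byte 1: 0xF0 = 11110000, payload 000 (3 bits).
Byte 2: 0x90 = 10010000 (10xxxxxx ✓), payload 010000.
Byte 3: 0xAF = 10101111 (10xxxxxx ✓), payload 101111.
Byte 4: 0xB2 = 10110010 (10xxxxxx ✓), payload 110010.
Concatenate: 000010000101111110010 = 0x10BF2 (21 bits → U+10BF2).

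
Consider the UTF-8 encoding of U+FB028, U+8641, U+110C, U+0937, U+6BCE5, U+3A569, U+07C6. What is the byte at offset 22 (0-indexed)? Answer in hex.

0x86

U+FB028 → 4-byte form F3 BB 80 A8 at offsets 0–3.
U+8641 → 3-byte form E8 99 81 at offsets 4–6.
U+110C → 3-byte form E1 84 8C at offsets 7–9.
U+0937 → 3-byte form E0 A4 B7 at offsets 10–12.
U+6BCE5 → 4-byte form F1 AB B3 A5 at offsets 13–16.
U+3A569 → 4-byte form F0 BA 95 A9 at offsets 17–20.
U+07C6 → 2-byte form DF 86 at offsets 21–22.
Offset 22 falls in char 7's range; it's byte 2 of DF 86 = 0x86.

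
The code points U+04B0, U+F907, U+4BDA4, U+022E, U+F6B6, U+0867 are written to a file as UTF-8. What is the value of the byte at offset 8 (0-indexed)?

U+04B0 → 2-byte form D2 B0 at offsets 0–1.
U+F907 → 3-byte form EF A4 87 at offsets 2–4.
U+4BDA4 → 4-byte form F1 8B B6 A4 at offsets 5–8.
Offset 8 falls in char 3's range; it's byte 4 of F1 8B B6 A4 = 0xA4.

0xA4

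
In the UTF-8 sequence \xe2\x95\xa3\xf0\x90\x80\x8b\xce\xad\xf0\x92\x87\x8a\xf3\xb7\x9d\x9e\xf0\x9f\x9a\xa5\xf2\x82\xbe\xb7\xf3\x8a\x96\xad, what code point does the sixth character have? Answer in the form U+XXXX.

Offset 0: leading byte 0xE2 = 11100010 → 3-byte char #1 = E2 95 A3.
Offset 3: leading byte 0xF0 = 11110000 → 4-byte char #2 = F0 90 80 8B.
Offset 7: leading byte 0xCE = 11001110 → 2-byte char #3 = CE AD.
Offset 9: leading byte 0xF0 = 11110000 → 4-byte char #4 = F0 92 87 8A.
Offset 13: leading byte 0xF3 = 11110011 → 4-byte char #5 = F3 B7 9D 9E.
Offset 17: leading byte 0xF0 = 11110000 → 4-byte char #6 = F0 9F 9A A5.
Leading byte 0xF0 = 11110000 matches 11110xxx → 4-byte sequence.
Byte 1: 0xF0 = 11110000, payload 000 (3 bits).
Byte 2: 0x9F = 10011111 (10xxxxxx ✓), payload 011111.
Byte 3: 0x9A = 10011010 (10xxxxxx ✓), payload 011010.
Byte 4: 0xA5 = 10100101 (10xxxxxx ✓), payload 100101.
Concatenate: 000011111011010100101 = 0x1F6A5 (21 bits → U+1F6A5).

U+1F6A5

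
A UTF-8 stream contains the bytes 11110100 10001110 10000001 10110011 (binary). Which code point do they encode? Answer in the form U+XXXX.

Leading byte 0xF4 = 11110100 matches 11110xxx → 4-byte sequence.
Byte 1: 0xF4 = 11110100, payload 100 (3 bits).
Byte 2: 0x8E = 10001110 (10xxxxxx ✓), payload 001110.
Byte 3: 0x81 = 10000001 (10xxxxxx ✓), payload 000001.
Byte 4: 0xB3 = 10110011 (10xxxxxx ✓), payload 110011.
Concatenate: 100001110000001110011 = 0x10E073 (21 bits → U+10E073).

U+10E073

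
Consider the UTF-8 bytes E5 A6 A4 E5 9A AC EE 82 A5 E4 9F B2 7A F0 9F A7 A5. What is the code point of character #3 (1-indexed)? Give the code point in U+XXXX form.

U+E0A5

Offset 0: leading byte 0xE5 = 11100101 → 3-byte char #1 = E5 A6 A4.
Offset 3: leading byte 0xE5 = 11100101 → 3-byte char #2 = E5 9A AC.
Offset 6: leading byte 0xEE = 11101110 → 3-byte char #3 = EE 82 A5.
Leading byte 0xEE = 11101110 matches 1110xxxx → 3-byte sequence.
Byte 1: 0xEE = 11101110, payload 1110 (4 bits).
Byte 2: 0x82 = 10000010 (10xxxxxx ✓), payload 000010.
Byte 3: 0xA5 = 10100101 (10xxxxxx ✓), payload 100101.
Concatenate: 1110000010100101 = 0xE0A5 (16 bits → U+E0A5).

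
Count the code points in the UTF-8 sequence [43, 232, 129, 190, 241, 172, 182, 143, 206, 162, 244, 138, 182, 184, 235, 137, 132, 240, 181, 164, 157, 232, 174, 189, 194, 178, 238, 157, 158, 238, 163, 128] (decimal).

11

Byte at offset 0: 0x2B = 00101011 → 1-byte char (#1). Advance 1.
Byte at offset 1: 0xE8 = 11101000 → 3-byte char (#2). Advance 3.
Byte at offset 4: 0xF1 = 11110001 → 4-byte char (#3). Advance 4.
Byte at offset 8: 0xCE = 11001110 → 2-byte char (#4). Advance 2.
Byte at offset 10: 0xF4 = 11110100 → 4-byte char (#5). Advance 4.
Byte at offset 14: 0xEB = 11101011 → 3-byte char (#6). Advance 3.
Byte at offset 17: 0xF0 = 11110000 → 4-byte char (#7). Advance 4.
Byte at offset 21: 0xE8 = 11101000 → 3-byte char (#8). Advance 3.
Byte at offset 24: 0xC2 = 11000010 → 2-byte char (#9). Advance 2.
Byte at offset 26: 0xEE = 11101110 → 3-byte char (#10). Advance 3.
Byte at offset 29: 0xEE = 11101110 → 3-byte char (#11). Advance 3.
Reached end at offset 32 after 11 code points.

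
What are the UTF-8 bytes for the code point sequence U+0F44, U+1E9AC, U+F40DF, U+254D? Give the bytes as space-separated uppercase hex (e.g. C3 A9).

E0 BD 84 F0 9E A6 AC F3 B4 83 9F E2 95 8D

U+0F44: 3-byte form → E0 BD 84.
U+1E9AC: 4-byte form → F0 9E A6 AC.
U+F40DF: 4-byte form → F3 B4 83 9F.
U+254D: 3-byte form → E2 95 8D.
Concatenated (14 bytes): E0 BD 84 F0 9E A6 AC F3 B4 83 9F E2 95 8D.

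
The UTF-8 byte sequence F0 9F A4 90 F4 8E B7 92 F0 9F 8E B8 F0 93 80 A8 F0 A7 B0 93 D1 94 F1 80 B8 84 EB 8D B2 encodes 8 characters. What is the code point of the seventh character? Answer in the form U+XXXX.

U+40E04

Offset 0: leading byte 0xF0 = 11110000 → 4-byte char #1 = F0 9F A4 90.
Offset 4: leading byte 0xF4 = 11110100 → 4-byte char #2 = F4 8E B7 92.
Offset 8: leading byte 0xF0 = 11110000 → 4-byte char #3 = F0 9F 8E B8.
Offset 12: leading byte 0xF0 = 11110000 → 4-byte char #4 = F0 93 80 A8.
Offset 16: leading byte 0xF0 = 11110000 → 4-byte char #5 = F0 A7 B0 93.
Offset 20: leading byte 0xD1 = 11010001 → 2-byte char #6 = D1 94.
Offset 22: leading byte 0xF1 = 11110001 → 4-byte char #7 = F1 80 B8 84.
Leading byte 0xF1 = 11110001 matches 11110xxx → 4-byte sequence.
Byte 1: 0xF1 = 11110001, payload 001 (3 bits).
Byte 2: 0x80 = 10000000 (10xxxxxx ✓), payload 000000.
Byte 3: 0xB8 = 10111000 (10xxxxxx ✓), payload 111000.
Byte 4: 0x84 = 10000100 (10xxxxxx ✓), payload 000100.
Concatenate: 001000000111000000100 = 0x40E04 (21 bits → U+40E04).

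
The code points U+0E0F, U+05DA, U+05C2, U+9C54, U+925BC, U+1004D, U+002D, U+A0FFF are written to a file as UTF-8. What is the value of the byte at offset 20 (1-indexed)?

0xF2

1-indexed offset 20 is 0-indexed offset 19.
U+0E0F → 3-byte form E0 B8 8F at offsets 0–2.
U+05DA → 2-byte form D7 9A at offsets 3–4.
U+05C2 → 2-byte form D7 82 at offsets 5–6.
U+9C54 → 3-byte form E9 B1 94 at offsets 7–9.
U+925BC → 4-byte form F2 92 96 BC at offsets 10–13.
U+1004D → 4-byte form F0 90 81 8D at offsets 14–17.
U+002D → 1-byte form 2D at offsets 18–18.
U+A0FFF → 4-byte form F2 A0 BF BF at offsets 19–22.
Offset 19 falls in char 8's range; it's byte 1 of F2 A0 BF BF = 0xF2.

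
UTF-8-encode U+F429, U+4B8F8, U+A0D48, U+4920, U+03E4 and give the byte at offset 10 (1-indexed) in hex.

0xB5

1-indexed offset 10 is 0-indexed offset 9.
U+F429 → 3-byte form EF 90 A9 at offsets 0–2.
U+4B8F8 → 4-byte form F1 8B A3 B8 at offsets 3–6.
U+A0D48 → 4-byte form F2 A0 B5 88 at offsets 7–10.
Offset 9 falls in char 3's range; it's byte 3 of F2 A0 B5 88 = 0xB5.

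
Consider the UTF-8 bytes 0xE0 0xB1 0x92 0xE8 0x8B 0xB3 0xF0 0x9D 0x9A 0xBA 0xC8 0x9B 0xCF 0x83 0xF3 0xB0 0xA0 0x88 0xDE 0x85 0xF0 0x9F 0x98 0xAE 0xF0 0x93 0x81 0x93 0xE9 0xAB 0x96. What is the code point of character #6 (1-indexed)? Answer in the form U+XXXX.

U+F0808

Offset 0: leading byte 0xE0 = 11100000 → 3-byte char #1 = E0 B1 92.
Offset 3: leading byte 0xE8 = 11101000 → 3-byte char #2 = E8 8B B3.
Offset 6: leading byte 0xF0 = 11110000 → 4-byte char #3 = F0 9D 9A BA.
Offset 10: leading byte 0xC8 = 11001000 → 2-byte char #4 = C8 9B.
Offset 12: leading byte 0xCF = 11001111 → 2-byte char #5 = CF 83.
Offset 14: leading byte 0xF3 = 11110011 → 4-byte char #6 = F3 B0 A0 88.
Leading byte 0xF3 = 11110011 matches 11110xxx → 4-byte sequence.
Byte 1: 0xF3 = 11110011, payload 011 (3 bits).
Byte 2: 0xB0 = 10110000 (10xxxxxx ✓), payload 110000.
Byte 3: 0xA0 = 10100000 (10xxxxxx ✓), payload 100000.
Byte 4: 0x88 = 10001000 (10xxxxxx ✓), payload 001000.
Concatenate: 011110000100000001000 = 0xF0808 (21 bits → U+F0808).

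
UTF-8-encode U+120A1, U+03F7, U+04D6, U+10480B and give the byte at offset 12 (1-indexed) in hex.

1-indexed offset 12 is 0-indexed offset 11.
U+120A1 → 4-byte form F0 92 82 A1 at offsets 0–3.
U+03F7 → 2-byte form CF B7 at offsets 4–5.
U+04D6 → 2-byte form D3 96 at offsets 6–7.
U+10480B → 4-byte form F4 84 A0 8B at offsets 8–11.
Offset 11 falls in char 4's range; it's byte 4 of F4 84 A0 8B = 0x8B.

0x8B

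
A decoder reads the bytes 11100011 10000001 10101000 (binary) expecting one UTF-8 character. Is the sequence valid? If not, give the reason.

Leading byte 0xE3 = 11100011 → 3-byte form.
Continuation bytes 0x81=10000001, 0xA8=10101000 all match 10xxxxxx.
Decoded value 0x3068 is ≥ 0x800 (shortest form) and not a surrogate.

valid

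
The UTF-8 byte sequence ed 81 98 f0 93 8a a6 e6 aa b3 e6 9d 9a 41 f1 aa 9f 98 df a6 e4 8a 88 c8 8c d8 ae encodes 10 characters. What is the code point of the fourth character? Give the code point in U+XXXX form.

U+675A

Offset 0: leading byte 0xED = 11101101 → 3-byte char #1 = ED 81 98.
Offset 3: leading byte 0xF0 = 11110000 → 4-byte char #2 = F0 93 8A A6.
Offset 7: leading byte 0xE6 = 11100110 → 3-byte char #3 = E6 AA B3.
Offset 10: leading byte 0xE6 = 11100110 → 3-byte char #4 = E6 9D 9A.
Leading byte 0xE6 = 11100110 matches 1110xxxx → 3-byte sequence.
Byte 1: 0xE6 = 11100110, payload 0110 (4 bits).
Byte 2: 0x9D = 10011101 (10xxxxxx ✓), payload 011101.
Byte 3: 0x9A = 10011010 (10xxxxxx ✓), payload 011010.
Concatenate: 0110011101011010 = 0x675A (16 bits → U+675A).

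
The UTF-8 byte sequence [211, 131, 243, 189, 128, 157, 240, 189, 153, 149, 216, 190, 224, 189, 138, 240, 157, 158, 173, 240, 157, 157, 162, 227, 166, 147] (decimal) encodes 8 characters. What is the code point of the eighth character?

U+3993

Offset 0: leading byte 0xD3 = 11010011 → 2-byte char #1 = D3 83.
Offset 2: leading byte 0xF3 = 11110011 → 4-byte char #2 = F3 BD 80 9D.
Offset 6: leading byte 0xF0 = 11110000 → 4-byte char #3 = F0 BD 99 95.
Offset 10: leading byte 0xD8 = 11011000 → 2-byte char #4 = D8 BE.
Offset 12: leading byte 0xE0 = 11100000 → 3-byte char #5 = E0 BD 8A.
Offset 15: leading byte 0xF0 = 11110000 → 4-byte char #6 = F0 9D 9E AD.
Offset 19: leading byte 0xF0 = 11110000 → 4-byte char #7 = F0 9D 9D A2.
Offset 23: leading byte 0xE3 = 11100011 → 3-byte char #8 = E3 A6 93.
Leading byte 0xE3 = 11100011 matches 1110xxxx → 3-byte sequence.
Byte 1: 0xE3 = 11100011, payload 0011 (4 bits).
Byte 2: 0xA6 = 10100110 (10xxxxxx ✓), payload 100110.
Byte 3: 0x93 = 10010011 (10xxxxxx ✓), payload 010011.
Concatenate: 0011100110010011 = 0x3993 (16 bits → U+3993).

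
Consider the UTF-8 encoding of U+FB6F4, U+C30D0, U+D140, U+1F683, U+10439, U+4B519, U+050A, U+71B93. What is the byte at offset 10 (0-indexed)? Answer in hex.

0x80

U+FB6F4 → 4-byte form F3 BB 9B B4 at offsets 0–3.
U+C30D0 → 4-byte form F3 83 83 90 at offsets 4–7.
U+D140 → 3-byte form ED 85 80 at offsets 8–10.
Offset 10 falls in char 3's range; it's byte 3 of ED 85 80 = 0x80.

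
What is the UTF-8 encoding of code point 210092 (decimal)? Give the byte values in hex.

F0 B3 92 AC

U+334AC = 0x334AC = 210092 decimal. In range U+10000–U+10FFFF → 4-byte form: 11110xxx 10xxxxxx 10xxxxxx 10xxxxxx.
Binary (21 bits): 000110011010010101100.
Split 3+6+6+6: 000 | 110011 | 010010 | 101100.
Byte 1: 11110000 = 0xF0.
Byte 2: 10110011 = 0xB3.
Byte 3: 10010010 = 0x92.
Byte 4: 10101100 = 0xAC.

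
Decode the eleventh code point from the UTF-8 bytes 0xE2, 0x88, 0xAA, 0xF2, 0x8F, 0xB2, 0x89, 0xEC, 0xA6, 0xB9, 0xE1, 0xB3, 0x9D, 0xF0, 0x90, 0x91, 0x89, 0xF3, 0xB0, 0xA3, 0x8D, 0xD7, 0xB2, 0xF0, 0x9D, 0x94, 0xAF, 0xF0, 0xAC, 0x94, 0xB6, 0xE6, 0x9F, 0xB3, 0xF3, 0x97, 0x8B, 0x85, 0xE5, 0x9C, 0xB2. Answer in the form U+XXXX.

Offset 0: leading byte 0xE2 = 11100010 → 3-byte char #1 = E2 88 AA.
Offset 3: leading byte 0xF2 = 11110010 → 4-byte char #2 = F2 8F B2 89.
Offset 7: leading byte 0xEC = 11101100 → 3-byte char #3 = EC A6 B9.
Offset 10: leading byte 0xE1 = 11100001 → 3-byte char #4 = E1 B3 9D.
Offset 13: leading byte 0xF0 = 11110000 → 4-byte char #5 = F0 90 91 89.
Offset 17: leading byte 0xF3 = 11110011 → 4-byte char #6 = F3 B0 A3 8D.
Offset 21: leading byte 0xD7 = 11010111 → 2-byte char #7 = D7 B2.
Offset 23: leading byte 0xF0 = 11110000 → 4-byte char #8 = F0 9D 94 AF.
Offset 27: leading byte 0xF0 = 11110000 → 4-byte char #9 = F0 AC 94 B6.
Offset 31: leading byte 0xE6 = 11100110 → 3-byte char #10 = E6 9F B3.
Offset 34: leading byte 0xF3 = 11110011 → 4-byte char #11 = F3 97 8B 85.
Leading byte 0xF3 = 11110011 matches 11110xxx → 4-byte sequence.
Byte 1: 0xF3 = 11110011, payload 011 (3 bits).
Byte 2: 0x97 = 10010111 (10xxxxxx ✓), payload 010111.
Byte 3: 0x8B = 10001011 (10xxxxxx ✓), payload 001011.
Byte 4: 0x85 = 10000101 (10xxxxxx ✓), payload 000101.
Concatenate: 011010111001011000101 = 0xD72C5 (21 bits → U+D72C5).

U+D72C5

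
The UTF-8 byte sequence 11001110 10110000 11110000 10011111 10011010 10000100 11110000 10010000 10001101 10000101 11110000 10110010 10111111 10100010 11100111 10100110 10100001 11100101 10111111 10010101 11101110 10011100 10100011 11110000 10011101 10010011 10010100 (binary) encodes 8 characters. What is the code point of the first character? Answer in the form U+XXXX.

U+03B0

Offset 0: leading byte 0xCE = 11001110 → 2-byte char #1 = CE B0.
Leading byte 0xCE = 11001110 matches 110xxxxx → 2-byte sequence.
Byte 1: 0xCE = 11001110, payload 01110 (5 bits).
Byte 2: 0xB0 = 10110000 (10xxxxxx ✓), payload 110000.
Concatenate: 01110110000 = 0x3B0 (11 bits → U+03B0).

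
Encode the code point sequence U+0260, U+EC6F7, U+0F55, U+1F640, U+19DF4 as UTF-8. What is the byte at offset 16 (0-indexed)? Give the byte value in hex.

U+0260 → 2-byte form C9 A0 at offsets 0–1.
U+EC6F7 → 4-byte form F3 AC 9B B7 at offsets 2–5.
U+0F55 → 3-byte form E0 BD 95 at offsets 6–8.
U+1F640 → 4-byte form F0 9F 99 80 at offsets 9–12.
U+19DF4 → 4-byte form F0 99 B7 B4 at offsets 13–16.
Offset 16 falls in char 5's range; it's byte 4 of F0 99 B7 B4 = 0xB4.

0xB4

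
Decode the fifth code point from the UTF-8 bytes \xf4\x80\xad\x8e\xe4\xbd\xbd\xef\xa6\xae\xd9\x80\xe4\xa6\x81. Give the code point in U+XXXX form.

Offset 0: leading byte 0xF4 = 11110100 → 4-byte char #1 = F4 80 AD 8E.
Offset 4: leading byte 0xE4 = 11100100 → 3-byte char #2 = E4 BD BD.
Offset 7: leading byte 0xEF = 11101111 → 3-byte char #3 = EF A6 AE.
Offset 10: leading byte 0xD9 = 11011001 → 2-byte char #4 = D9 80.
Offset 12: leading byte 0xE4 = 11100100 → 3-byte char #5 = E4 A6 81.
Leading byte 0xE4 = 11100100 matches 1110xxxx → 3-byte sequence.
Byte 1: 0xE4 = 11100100, payload 0100 (4 bits).
Byte 2: 0xA6 = 10100110 (10xxxxxx ✓), payload 100110.
Byte 3: 0x81 = 10000001 (10xxxxxx ✓), payload 000001.
Concatenate: 0100100110000001 = 0x4981 (16 bits → U+4981).

U+4981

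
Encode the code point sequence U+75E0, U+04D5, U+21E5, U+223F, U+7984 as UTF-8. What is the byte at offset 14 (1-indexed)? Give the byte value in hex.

0x84

1-indexed offset 14 is 0-indexed offset 13.
U+75E0 → 3-byte form E7 97 A0 at offsets 0–2.
U+04D5 → 2-byte form D3 95 at offsets 3–4.
U+21E5 → 3-byte form E2 87 A5 at offsets 5–7.
U+223F → 3-byte form E2 88 BF at offsets 8–10.
U+7984 → 3-byte form E7 A6 84 at offsets 11–13.
Offset 13 falls in char 5's range; it's byte 3 of E7 A6 84 = 0x84.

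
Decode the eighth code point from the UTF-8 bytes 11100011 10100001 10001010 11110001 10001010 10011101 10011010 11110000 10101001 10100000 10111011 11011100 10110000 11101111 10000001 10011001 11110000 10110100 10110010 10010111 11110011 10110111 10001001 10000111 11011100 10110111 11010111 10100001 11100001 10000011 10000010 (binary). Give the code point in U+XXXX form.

Offset 0: leading byte 0xE3 = 11100011 → 3-byte char #1 = E3 A1 8A.
Offset 3: leading byte 0xF1 = 11110001 → 4-byte char #2 = F1 8A 9D 9A.
Offset 7: leading byte 0xF0 = 11110000 → 4-byte char #3 = F0 A9 A0 BB.
Offset 11: leading byte 0xDC = 11011100 → 2-byte char #4 = DC B0.
Offset 13: leading byte 0xEF = 11101111 → 3-byte char #5 = EF 81 99.
Offset 16: leading byte 0xF0 = 11110000 → 4-byte char #6 = F0 B4 B2 97.
Offset 20: leading byte 0xF3 = 11110011 → 4-byte char #7 = F3 B7 89 87.
Offset 24: leading byte 0xDC = 11011100 → 2-byte char #8 = DC B7.
Leading byte 0xDC = 11011100 matches 110xxxxx → 2-byte sequence.
Byte 1: 0xDC = 11011100, payload 11100 (5 bits).
Byte 2: 0xB7 = 10110111 (10xxxxxx ✓), payload 110111.
Concatenate: 11100110111 = 0x737 (11 bits → U+0737).

U+0737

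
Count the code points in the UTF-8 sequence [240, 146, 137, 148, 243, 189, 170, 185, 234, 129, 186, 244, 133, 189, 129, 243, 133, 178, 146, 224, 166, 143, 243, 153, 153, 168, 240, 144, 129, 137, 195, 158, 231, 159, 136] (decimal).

Byte at offset 0: 0xF0 = 11110000 → 4-byte char (#1). Advance 4.
Byte at offset 4: 0xF3 = 11110011 → 4-byte char (#2). Advance 4.
Byte at offset 8: 0xEA = 11101010 → 3-byte char (#3). Advance 3.
Byte at offset 11: 0xF4 = 11110100 → 4-byte char (#4). Advance 4.
Byte at offset 15: 0xF3 = 11110011 → 4-byte char (#5). Advance 4.
Byte at offset 19: 0xE0 = 11100000 → 3-byte char (#6). Advance 3.
Byte at offset 22: 0xF3 = 11110011 → 4-byte char (#7). Advance 4.
Byte at offset 26: 0xF0 = 11110000 → 4-byte char (#8). Advance 4.
Byte at offset 30: 0xC3 = 11000011 → 2-byte char (#9). Advance 2.
Byte at offset 32: 0xE7 = 11100111 → 3-byte char (#10). Advance 3.
Reached end at offset 35 after 10 code points.

10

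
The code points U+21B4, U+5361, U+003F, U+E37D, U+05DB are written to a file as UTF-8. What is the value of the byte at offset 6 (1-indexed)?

0xA1

1-indexed offset 6 is 0-indexed offset 5.
U+21B4 → 3-byte form E2 86 B4 at offsets 0–2.
U+5361 → 3-byte form E5 8D A1 at offsets 3–5.
Offset 5 falls in char 2's range; it's byte 3 of E5 8D A1 = 0xA1.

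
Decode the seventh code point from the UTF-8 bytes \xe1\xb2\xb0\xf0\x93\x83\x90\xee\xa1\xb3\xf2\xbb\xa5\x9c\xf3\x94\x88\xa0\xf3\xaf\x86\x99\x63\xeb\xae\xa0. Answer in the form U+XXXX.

U+0063

Offset 0: leading byte 0xE1 = 11100001 → 3-byte char #1 = E1 B2 B0.
Offset 3: leading byte 0xF0 = 11110000 → 4-byte char #2 = F0 93 83 90.
Offset 7: leading byte 0xEE = 11101110 → 3-byte char #3 = EE A1 B3.
Offset 10: leading byte 0xF2 = 11110010 → 4-byte char #4 = F2 BB A5 9C.
Offset 14: leading byte 0xF3 = 11110011 → 4-byte char #5 = F3 94 88 A0.
Offset 18: leading byte 0xF3 = 11110011 → 4-byte char #6 = F3 AF 86 99.
Offset 22: leading byte 0x63 = 01100011 → 1-byte char #7 = 63.
Leading byte 0x63 = 01100011 matches 0xxxxxxx → 1-byte sequence.
Byte 1: 0x63 = 01100011, payload 1100011 (7 bits).
Concatenate: 1100011 = 0x63 (7 bits → U+0063).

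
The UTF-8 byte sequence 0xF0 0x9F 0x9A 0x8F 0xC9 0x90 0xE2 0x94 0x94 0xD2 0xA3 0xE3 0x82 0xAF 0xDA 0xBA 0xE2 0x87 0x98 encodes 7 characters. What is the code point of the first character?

U+1F68F

Offset 0: leading byte 0xF0 = 11110000 → 4-byte char #1 = F0 9F 9A 8F.
Leading byte 0xF0 = 11110000 matches 11110xxx → 4-byte sequence.
Byte 1: 0xF0 = 11110000, payload 000 (3 bits).
Byte 2: 0x9F = 10011111 (10xxxxxx ✓), payload 011111.
Byte 3: 0x9A = 10011010 (10xxxxxx ✓), payload 011010.
Byte 4: 0x8F = 10001111 (10xxxxxx ✓), payload 001111.
Concatenate: 000011111011010001111 = 0x1F68F (21 bits → U+1F68F).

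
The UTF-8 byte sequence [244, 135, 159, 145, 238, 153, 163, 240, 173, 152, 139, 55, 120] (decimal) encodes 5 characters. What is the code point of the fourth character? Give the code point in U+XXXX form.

Offset 0: leading byte 0xF4 = 11110100 → 4-byte char #1 = F4 87 9F 91.
Offset 4: leading byte 0xEE = 11101110 → 3-byte char #2 = EE 99 A3.
Offset 7: leading byte 0xF0 = 11110000 → 4-byte char #3 = F0 AD 98 8B.
Offset 11: leading byte 0x37 = 00110111 → 1-byte char #4 = 37.
Leading byte 0x37 = 00110111 matches 0xxxxxxx → 1-byte sequence.
Byte 1: 0x37 = 00110111, payload 0110111 (7 bits).
Concatenate: 0110111 = 0x37 (7 bits → U+0037).

U+0037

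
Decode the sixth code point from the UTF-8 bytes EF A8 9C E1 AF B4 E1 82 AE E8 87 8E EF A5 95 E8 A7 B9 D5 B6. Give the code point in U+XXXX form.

U+89F9

Offset 0: leading byte 0xEF = 11101111 → 3-byte char #1 = EF A8 9C.
Offset 3: leading byte 0xE1 = 11100001 → 3-byte char #2 = E1 AF B4.
Offset 6: leading byte 0xE1 = 11100001 → 3-byte char #3 = E1 82 AE.
Offset 9: leading byte 0xE8 = 11101000 → 3-byte char #4 = E8 87 8E.
Offset 12: leading byte 0xEF = 11101111 → 3-byte char #5 = EF A5 95.
Offset 15: leading byte 0xE8 = 11101000 → 3-byte char #6 = E8 A7 B9.
Leading byte 0xE8 = 11101000 matches 1110xxxx → 3-byte sequence.
Byte 1: 0xE8 = 11101000, payload 1000 (4 bits).
Byte 2: 0xA7 = 10100111 (10xxxxxx ✓), payload 100111.
Byte 3: 0xB9 = 10111001 (10xxxxxx ✓), payload 111001.
Concatenate: 1000100111111001 = 0x89F9 (16 bits → U+89F9).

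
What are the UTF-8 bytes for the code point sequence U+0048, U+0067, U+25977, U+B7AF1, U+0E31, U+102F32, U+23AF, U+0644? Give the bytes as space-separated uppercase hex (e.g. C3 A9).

48 67 F0 A5 A5 B7 F2 B7 AB B1 E0 B8 B1 F4 82 BC B2 E2 8E AF D9 84

U+0048: 1-byte form → 48.
U+0067: 1-byte form → 67.
U+25977: 4-byte form → F0 A5 A5 B7.
U+B7AF1: 4-byte form → F2 B7 AB B1.
U+0E31: 3-byte form → E0 B8 B1.
U+102F32: 4-byte form → F4 82 BC B2.
U+23AF: 3-byte form → E2 8E AF.
U+0644: 2-byte form → D9 84.
Concatenated (22 bytes): 48 67 F0 A5 A5 B7 F2 B7 AB B1 E0 B8 B1 F4 82 BC B2 E2 8E AF D9 84.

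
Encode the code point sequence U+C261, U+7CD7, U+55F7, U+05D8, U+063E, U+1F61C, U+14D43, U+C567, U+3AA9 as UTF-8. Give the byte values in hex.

U+C261: 3-byte form → EC 89 A1.
U+7CD7: 3-byte form → E7 B3 97.
U+55F7: 3-byte form → E5 97 B7.
U+05D8: 2-byte form → D7 98.
U+063E: 2-byte form → D8 BE.
U+1F61C: 4-byte form → F0 9F 98 9C.
U+14D43: 4-byte form → F0 94 B5 83.
U+C567: 3-byte form → EC 95 A7.
U+3AA9: 3-byte form → E3 AA A9.
Concatenated (27 bytes): EC 89 A1 E7 B3 97 E5 97 B7 D7 98 D8 BE F0 9F 98 9C F0 94 B5 83 EC 95 A7 E3 AA A9.

EC 89 A1 E7 B3 97 E5 97 B7 D7 98 D8 BE F0 9F 98 9C F0 94 B5 83 EC 95 A7 E3 AA A9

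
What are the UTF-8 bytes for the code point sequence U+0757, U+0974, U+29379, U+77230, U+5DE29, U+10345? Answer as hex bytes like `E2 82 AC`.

DD 97 E0 A5 B4 F0 A9 8D B9 F1 B7 88 B0 F1 9D B8 A9 F0 90 8D 85

U+0757: 2-byte form → DD 97.
U+0974: 3-byte form → E0 A5 B4.
U+29379: 4-byte form → F0 A9 8D B9.
U+77230: 4-byte form → F1 B7 88 B0.
U+5DE29: 4-byte form → F1 9D B8 A9.
U+10345: 4-byte form → F0 90 8D 85.
Concatenated (21 bytes): DD 97 E0 A5 B4 F0 A9 8D B9 F1 B7 88 B0 F1 9D B8 A9 F0 90 8D 85.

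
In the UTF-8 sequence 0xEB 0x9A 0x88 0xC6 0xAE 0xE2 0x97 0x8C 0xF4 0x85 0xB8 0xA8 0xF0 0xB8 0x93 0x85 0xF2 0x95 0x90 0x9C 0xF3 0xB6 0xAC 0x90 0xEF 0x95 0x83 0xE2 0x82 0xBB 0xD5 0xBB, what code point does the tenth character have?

U+057B

Offset 0: leading byte 0xEB = 11101011 → 3-byte char #1 = EB 9A 88.
Offset 3: leading byte 0xC6 = 11000110 → 2-byte char #2 = C6 AE.
Offset 5: leading byte 0xE2 = 11100010 → 3-byte char #3 = E2 97 8C.
Offset 8: leading byte 0xF4 = 11110100 → 4-byte char #4 = F4 85 B8 A8.
Offset 12: leading byte 0xF0 = 11110000 → 4-byte char #5 = F0 B8 93 85.
Offset 16: leading byte 0xF2 = 11110010 → 4-byte char #6 = F2 95 90 9C.
Offset 20: leading byte 0xF3 = 11110011 → 4-byte char #7 = F3 B6 AC 90.
Offset 24: leading byte 0xEF = 11101111 → 3-byte char #8 = EF 95 83.
Offset 27: leading byte 0xE2 = 11100010 → 3-byte char #9 = E2 82 BB.
Offset 30: leading byte 0xD5 = 11010101 → 2-byte char #10 = D5 BB.
Leading byte 0xD5 = 11010101 matches 110xxxxx → 2-byte sequence.
Byte 1: 0xD5 = 11010101, payload 10101 (5 bits).
Byte 2: 0xBB = 10111011 (10xxxxxx ✓), payload 111011.
Concatenate: 10101111011 = 0x57B (11 bits → U+057B).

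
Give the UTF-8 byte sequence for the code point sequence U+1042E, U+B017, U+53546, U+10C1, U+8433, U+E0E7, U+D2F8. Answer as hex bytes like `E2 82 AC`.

U+1042E: 4-byte form → F0 90 90 AE.
U+B017: 3-byte form → EB 80 97.
U+53546: 4-byte form → F1 93 95 86.
U+10C1: 3-byte form → E1 83 81.
U+8433: 3-byte form → E8 90 B3.
U+E0E7: 3-byte form → EE 83 A7.
U+D2F8: 3-byte form → ED 8B B8.
Concatenated (23 bytes): F0 90 90 AE EB 80 97 F1 93 95 86 E1 83 81 E8 90 B3 EE 83 A7 ED 8B B8.

F0 90 90 AE EB 80 97 F1 93 95 86 E1 83 81 E8 90 B3 EE 83 A7 ED 8B B8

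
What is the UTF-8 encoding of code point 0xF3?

U+00F3 = 0xF3 = 243 decimal. In range U+0080–U+07FF → 2-byte form: 110xxxxx 10xxxxxx.
Binary (11 bits): 00011110011.
Split 5+6: 00011 | 110011.
Byte 1: 11000011 = 0xC3.
Byte 2: 10110011 = 0xB3.

C3 B3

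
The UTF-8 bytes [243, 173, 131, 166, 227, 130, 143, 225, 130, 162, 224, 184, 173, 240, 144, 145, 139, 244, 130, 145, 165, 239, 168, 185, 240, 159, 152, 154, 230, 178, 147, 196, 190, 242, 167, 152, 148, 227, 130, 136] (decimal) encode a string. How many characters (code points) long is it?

12

Byte at offset 0: 0xF3 = 11110011 → 4-byte char (#1). Advance 4.
Byte at offset 4: 0xE3 = 11100011 → 3-byte char (#2). Advance 3.
Byte at offset 7: 0xE1 = 11100001 → 3-byte char (#3). Advance 3.
Byte at offset 10: 0xE0 = 11100000 → 3-byte char (#4). Advance 3.
Byte at offset 13: 0xF0 = 11110000 → 4-byte char (#5). Advance 4.
Byte at offset 17: 0xF4 = 11110100 → 4-byte char (#6). Advance 4.
Byte at offset 21: 0xEF = 11101111 → 3-byte char (#7). Advance 3.
Byte at offset 24: 0xF0 = 11110000 → 4-byte char (#8). Advance 4.
Byte at offset 28: 0xE6 = 11100110 → 3-byte char (#9). Advance 3.
Byte at offset 31: 0xC4 = 11000100 → 2-byte char (#10). Advance 2.
Byte at offset 33: 0xF2 = 11110010 → 4-byte char (#11). Advance 4.
Byte at offset 37: 0xE3 = 11100011 → 3-byte char (#12). Advance 3.
Reached end at offset 40 after 12 code points.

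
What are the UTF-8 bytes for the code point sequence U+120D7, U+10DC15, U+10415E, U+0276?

F0 92 83 97 F4 8D B0 95 F4 84 85 9E C9 B6

U+120D7: 4-byte form → F0 92 83 97.
U+10DC15: 4-byte form → F4 8D B0 95.
U+10415E: 4-byte form → F4 84 85 9E.
U+0276: 2-byte form → C9 B6.
Concatenated (14 bytes): F0 92 83 97 F4 8D B0 95 F4 84 85 9E C9 B6.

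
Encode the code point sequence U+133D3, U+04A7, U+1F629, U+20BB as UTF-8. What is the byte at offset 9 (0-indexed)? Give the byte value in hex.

0xA9

U+133D3 → 4-byte form F0 93 8F 93 at offsets 0–3.
U+04A7 → 2-byte form D2 A7 at offsets 4–5.
U+1F629 → 4-byte form F0 9F 98 A9 at offsets 6–9.
Offset 9 falls in char 3's range; it's byte 4 of F0 9F 98 A9 = 0xA9.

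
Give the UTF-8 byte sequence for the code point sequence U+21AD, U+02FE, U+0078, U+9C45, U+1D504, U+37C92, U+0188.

E2 86 AD CB BE 78 E9 B1 85 F0 9D 94 84 F0 B7 B2 92 C6 88

U+21AD: 3-byte form → E2 86 AD.
U+02FE: 2-byte form → CB BE.
U+0078: 1-byte form → 78.
U+9C45: 3-byte form → E9 B1 85.
U+1D504: 4-byte form → F0 9D 94 84.
U+37C92: 4-byte form → F0 B7 B2 92.
U+0188: 2-byte form → C6 88.
Concatenated (19 bytes): E2 86 AD CB BE 78 E9 B1 85 F0 9D 94 84 F0 B7 B2 92 C6 88.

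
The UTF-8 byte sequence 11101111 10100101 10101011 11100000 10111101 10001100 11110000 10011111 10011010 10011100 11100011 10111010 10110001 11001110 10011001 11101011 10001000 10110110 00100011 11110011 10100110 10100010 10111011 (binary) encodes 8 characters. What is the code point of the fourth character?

Offset 0: leading byte 0xEF = 11101111 → 3-byte char #1 = EF A5 AB.
Offset 3: leading byte 0xE0 = 11100000 → 3-byte char #2 = E0 BD 8C.
Offset 6: leading byte 0xF0 = 11110000 → 4-byte char #3 = F0 9F 9A 9C.
Offset 10: leading byte 0xE3 = 11100011 → 3-byte char #4 = E3 BA B1.
Leading byte 0xE3 = 11100011 matches 1110xxxx → 3-byte sequence.
Byte 1: 0xE3 = 11100011, payload 0011 (4 bits).
Byte 2: 0xBA = 10111010 (10xxxxxx ✓), payload 111010.
Byte 3: 0xB1 = 10110001 (10xxxxxx ✓), payload 110001.
Concatenate: 0011111010110001 = 0x3EB1 (16 bits → U+3EB1).

U+3EB1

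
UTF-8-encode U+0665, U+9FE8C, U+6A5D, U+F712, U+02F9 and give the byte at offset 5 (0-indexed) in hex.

U+0665 → 2-byte form D9 A5 at offsets 0–1.
U+9FE8C → 4-byte form F2 9F BA 8C at offsets 2–5.
Offset 5 falls in char 2's range; it's byte 4 of F2 9F BA 8C = 0x8C.

0x8C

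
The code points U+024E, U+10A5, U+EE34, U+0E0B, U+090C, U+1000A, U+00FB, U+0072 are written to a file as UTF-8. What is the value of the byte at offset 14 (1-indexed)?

0x8C

1-indexed offset 14 is 0-indexed offset 13.
U+024E → 2-byte form C9 8E at offsets 0–1.
U+10A5 → 3-byte form E1 82 A5 at offsets 2–4.
U+EE34 → 3-byte form EE B8 B4 at offsets 5–7.
U+0E0B → 3-byte form E0 B8 8B at offsets 8–10.
U+090C → 3-byte form E0 A4 8C at offsets 11–13.
Offset 13 falls in char 5's range; it's byte 3 of E0 A4 8C = 0x8C.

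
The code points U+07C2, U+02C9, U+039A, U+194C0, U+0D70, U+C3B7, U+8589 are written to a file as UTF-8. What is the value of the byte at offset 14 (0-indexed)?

U+07C2 → 2-byte form DF 82 at offsets 0–1.
U+02C9 → 2-byte form CB 89 at offsets 2–3.
U+039A → 2-byte form CE 9A at offsets 4–5.
U+194C0 → 4-byte form F0 99 93 80 at offsets 6–9.
U+0D70 → 3-byte form E0 B5 B0 at offsets 10–12.
U+C3B7 → 3-byte form EC 8E B7 at offsets 13–15.
Offset 14 falls in char 6's range; it's byte 2 of EC 8E B7 = 0x8E.

0x8E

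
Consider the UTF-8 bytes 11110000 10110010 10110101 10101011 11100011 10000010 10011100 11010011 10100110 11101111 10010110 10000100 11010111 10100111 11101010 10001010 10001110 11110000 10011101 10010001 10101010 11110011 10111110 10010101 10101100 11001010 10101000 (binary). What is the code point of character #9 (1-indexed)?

Offset 0: leading byte 0xF0 = 11110000 → 4-byte char #1 = F0 B2 B5 AB.
Offset 4: leading byte 0xE3 = 11100011 → 3-byte char #2 = E3 82 9C.
Offset 7: leading byte 0xD3 = 11010011 → 2-byte char #3 = D3 A6.
Offset 9: leading byte 0xEF = 11101111 → 3-byte char #4 = EF 96 84.
Offset 12: leading byte 0xD7 = 11010111 → 2-byte char #5 = D7 A7.
Offset 14: leading byte 0xEA = 11101010 → 3-byte char #6 = EA 8A 8E.
Offset 17: leading byte 0xF0 = 11110000 → 4-byte char #7 = F0 9D 91 AA.
Offset 21: leading byte 0xF3 = 11110011 → 4-byte char #8 = F3 BE 95 AC.
Offset 25: leading byte 0xCA = 11001010 → 2-byte char #9 = CA A8.
Leading byte 0xCA = 11001010 matches 110xxxxx → 2-byte sequence.
Byte 1: 0xCA = 11001010, payload 01010 (5 bits).
Byte 2: 0xA8 = 10101000 (10xxxxxx ✓), payload 101000.
Concatenate: 01010101000 = 0x2A8 (11 bits → U+02A8).

U+02A8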